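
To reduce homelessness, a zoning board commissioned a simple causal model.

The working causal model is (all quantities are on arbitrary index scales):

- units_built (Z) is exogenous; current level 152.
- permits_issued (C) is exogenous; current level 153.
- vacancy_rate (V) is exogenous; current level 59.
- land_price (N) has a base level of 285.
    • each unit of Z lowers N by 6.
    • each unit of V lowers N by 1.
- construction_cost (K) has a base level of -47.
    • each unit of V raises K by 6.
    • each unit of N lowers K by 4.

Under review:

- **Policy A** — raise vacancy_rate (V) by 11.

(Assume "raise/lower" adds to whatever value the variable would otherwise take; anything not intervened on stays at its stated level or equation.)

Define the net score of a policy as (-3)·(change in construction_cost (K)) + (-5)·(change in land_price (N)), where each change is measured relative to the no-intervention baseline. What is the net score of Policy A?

Baseline:
  Z = 152
  V = 59
  N = 285 − 6·152 − 59 = -686
  K = -47 + 6·59 − 4·(-686) = 3051
Policy A (V + 11):
  Z = 152
  V = 59 + 11 = 70
  N = 285 − 6·152 − 70 = -697
  K = -47 + 6·70 − 4·(-697) = 3161
ΔK = 3161 − 3051 = 110; ΔN = -697 − (-686) = -11
Score = (-3)·110 + (-5)·(-11) = -275

-275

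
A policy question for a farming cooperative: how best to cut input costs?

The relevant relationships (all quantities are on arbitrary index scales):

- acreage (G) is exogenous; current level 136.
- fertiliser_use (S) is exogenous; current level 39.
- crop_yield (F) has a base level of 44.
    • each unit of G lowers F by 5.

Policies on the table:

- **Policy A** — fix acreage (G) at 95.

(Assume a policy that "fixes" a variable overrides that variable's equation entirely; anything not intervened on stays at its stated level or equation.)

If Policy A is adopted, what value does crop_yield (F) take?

Policy A (G := 95):
  G = 95
  F = 44 − 5·95 = -431

-431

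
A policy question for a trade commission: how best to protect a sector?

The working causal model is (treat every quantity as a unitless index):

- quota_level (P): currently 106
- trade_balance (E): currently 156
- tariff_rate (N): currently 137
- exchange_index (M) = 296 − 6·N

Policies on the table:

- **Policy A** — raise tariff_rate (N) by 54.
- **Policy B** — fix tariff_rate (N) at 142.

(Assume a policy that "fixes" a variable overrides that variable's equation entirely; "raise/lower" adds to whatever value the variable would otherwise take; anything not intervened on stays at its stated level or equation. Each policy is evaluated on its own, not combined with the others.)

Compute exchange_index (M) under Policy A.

-850

Policy A (N + 54):
  N = 137 + 54 = 191
  M = 296 − 6·191 = -850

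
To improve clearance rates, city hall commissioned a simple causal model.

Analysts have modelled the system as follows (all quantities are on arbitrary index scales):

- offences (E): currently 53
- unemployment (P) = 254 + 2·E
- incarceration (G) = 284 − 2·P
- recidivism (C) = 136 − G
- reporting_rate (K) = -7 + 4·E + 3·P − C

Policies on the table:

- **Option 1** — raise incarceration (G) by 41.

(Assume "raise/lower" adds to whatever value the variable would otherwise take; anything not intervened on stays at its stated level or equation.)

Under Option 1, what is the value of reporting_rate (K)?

Option 1 (G + 41):
  E = 53
  P = 254 + 2·53 = 360
  G = 284 − 2·360 (+41 from intervention) = -395
  C = 136 − (-395) = 531
  K = -7 + 4·53 + 3·360 − 531 = 754

754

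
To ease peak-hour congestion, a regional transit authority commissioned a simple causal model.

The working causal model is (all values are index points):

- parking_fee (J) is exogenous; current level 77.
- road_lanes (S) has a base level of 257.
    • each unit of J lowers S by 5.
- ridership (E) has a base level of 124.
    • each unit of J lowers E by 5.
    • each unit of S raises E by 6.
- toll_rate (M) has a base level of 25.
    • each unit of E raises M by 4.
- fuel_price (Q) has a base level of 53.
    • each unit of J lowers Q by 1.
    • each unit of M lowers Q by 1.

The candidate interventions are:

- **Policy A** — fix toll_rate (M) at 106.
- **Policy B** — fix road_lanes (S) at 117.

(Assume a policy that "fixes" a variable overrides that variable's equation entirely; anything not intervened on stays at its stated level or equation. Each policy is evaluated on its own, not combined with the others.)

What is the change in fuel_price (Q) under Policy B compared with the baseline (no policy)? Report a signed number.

-5880

Baseline:
  J = 77
  S = 257 − 5·77 = -128
  E = 124 − 5·77 + 6·(-128) = -1029
  M = 25 + 4·(-1029) = -4091
  Q = 53 − 77 − (-4091) = 4067
Policy B (S := 117):
  J = 77
  S = 117
  E = 124 − 5·77 + 6·117 = 441
  M = 25 + 4·441 = 1789
  Q = 53 − 77 − 1789 = -1813
Change in Q: -1813 − 4067 = -5880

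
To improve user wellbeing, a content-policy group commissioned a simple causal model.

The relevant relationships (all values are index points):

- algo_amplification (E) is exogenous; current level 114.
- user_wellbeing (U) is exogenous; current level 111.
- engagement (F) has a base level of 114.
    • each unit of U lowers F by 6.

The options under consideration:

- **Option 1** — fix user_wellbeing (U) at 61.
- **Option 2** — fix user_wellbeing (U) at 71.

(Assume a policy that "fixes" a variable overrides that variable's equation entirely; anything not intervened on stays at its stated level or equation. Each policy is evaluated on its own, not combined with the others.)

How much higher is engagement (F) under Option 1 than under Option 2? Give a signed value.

60

Option 1 (U := 61):
  U = 61
  F = 114 − 6·61 = -252
Option 2 (U := 71):
  U = 71
  F = 114 − 6·71 = -312
F: -252 − (-312) = 60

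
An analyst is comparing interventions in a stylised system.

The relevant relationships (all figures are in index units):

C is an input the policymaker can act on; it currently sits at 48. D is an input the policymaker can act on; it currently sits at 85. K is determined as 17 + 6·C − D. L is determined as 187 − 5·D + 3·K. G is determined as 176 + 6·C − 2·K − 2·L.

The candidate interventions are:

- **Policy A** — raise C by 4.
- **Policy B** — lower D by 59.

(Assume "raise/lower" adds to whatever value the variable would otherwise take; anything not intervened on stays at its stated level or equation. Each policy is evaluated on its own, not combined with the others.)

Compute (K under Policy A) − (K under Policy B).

Policy A (C + 4):
  C = 48 + 4 = 52
  D = 85
  K = 17 + 6·52 − 85 = 244
Policy B (D − 59):
  C = 48
  D = 85 − 59 = 26
  K = 17 + 6·48 − 26 = 279
K: 244 − 279 = -35

-35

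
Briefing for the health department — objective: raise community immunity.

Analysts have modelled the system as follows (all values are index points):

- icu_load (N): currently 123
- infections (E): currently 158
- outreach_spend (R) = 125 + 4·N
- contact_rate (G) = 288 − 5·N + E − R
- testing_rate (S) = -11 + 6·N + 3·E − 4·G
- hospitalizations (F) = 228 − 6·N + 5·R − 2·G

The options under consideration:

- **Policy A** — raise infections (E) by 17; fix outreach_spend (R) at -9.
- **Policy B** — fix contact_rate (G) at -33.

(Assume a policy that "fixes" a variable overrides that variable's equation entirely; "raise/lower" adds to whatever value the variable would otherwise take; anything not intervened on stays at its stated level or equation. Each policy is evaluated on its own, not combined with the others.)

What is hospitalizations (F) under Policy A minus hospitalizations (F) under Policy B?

Policy A (E + 17, R := -9):
  N = 123
  E = 158 + 17 = 175
  R = -9
  G = 288 − 5·123 + 175 − (-9) = -143
  F = 228 − 6·123 + 5·(-9) − 2·(-143) = -269
Policy B (G := -33):
  N = 123
  E = 158
  R = 125 + 4·123 = 617
  G = -33
  F = 228 − 6·123 + 5·617 − 2·(-33) = 2641
F: -269 − 2641 = -2910

-2910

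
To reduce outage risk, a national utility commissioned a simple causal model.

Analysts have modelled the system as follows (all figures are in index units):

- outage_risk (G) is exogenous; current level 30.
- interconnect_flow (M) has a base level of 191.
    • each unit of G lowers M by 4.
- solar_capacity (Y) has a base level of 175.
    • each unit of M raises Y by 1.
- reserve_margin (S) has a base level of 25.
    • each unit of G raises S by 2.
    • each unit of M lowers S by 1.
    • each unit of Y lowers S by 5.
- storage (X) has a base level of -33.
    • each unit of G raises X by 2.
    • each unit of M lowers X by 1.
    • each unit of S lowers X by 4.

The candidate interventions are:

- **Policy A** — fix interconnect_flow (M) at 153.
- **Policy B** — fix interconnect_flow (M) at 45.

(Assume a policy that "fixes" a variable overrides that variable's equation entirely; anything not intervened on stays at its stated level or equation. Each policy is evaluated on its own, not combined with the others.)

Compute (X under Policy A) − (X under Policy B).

Policy A (M := 153):
  G = 30
  M = 153
  Y = 175 + 153 = 328
  S = 25 + 2·30 − 153 − 5·328 = -1708
  X = -33 + 2·30 − 153 − 4·(-1708) = 6706
Policy B (M := 45):
  G = 30
  M = 45
  Y = 175 + 45 = 220
  S = 25 + 2·30 − 45 − 5·220 = -1060
  X = -33 + 2·30 − 45 − 4·(-1060) = 4222
X: 6706 − 4222 = 2484

2484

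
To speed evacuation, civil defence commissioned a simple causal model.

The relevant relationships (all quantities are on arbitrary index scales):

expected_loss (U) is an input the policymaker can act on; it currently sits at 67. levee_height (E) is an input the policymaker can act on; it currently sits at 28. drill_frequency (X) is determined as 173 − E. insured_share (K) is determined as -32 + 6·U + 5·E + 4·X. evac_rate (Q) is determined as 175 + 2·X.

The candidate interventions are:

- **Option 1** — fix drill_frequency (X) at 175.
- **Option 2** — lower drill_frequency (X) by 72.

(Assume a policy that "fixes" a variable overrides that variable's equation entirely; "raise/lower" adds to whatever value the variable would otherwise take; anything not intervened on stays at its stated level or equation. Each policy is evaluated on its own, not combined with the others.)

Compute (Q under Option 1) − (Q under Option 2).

204

Option 1 (X := 175):
  E = 28
  X = 175
  Q = 175 + 2·175 = 525
Option 2 (X − 72):
  E = 28
  X = 173 − 28 (−72 from intervention) = 73
  Q = 175 + 2·73 = 321
Q: 525 − 321 = 204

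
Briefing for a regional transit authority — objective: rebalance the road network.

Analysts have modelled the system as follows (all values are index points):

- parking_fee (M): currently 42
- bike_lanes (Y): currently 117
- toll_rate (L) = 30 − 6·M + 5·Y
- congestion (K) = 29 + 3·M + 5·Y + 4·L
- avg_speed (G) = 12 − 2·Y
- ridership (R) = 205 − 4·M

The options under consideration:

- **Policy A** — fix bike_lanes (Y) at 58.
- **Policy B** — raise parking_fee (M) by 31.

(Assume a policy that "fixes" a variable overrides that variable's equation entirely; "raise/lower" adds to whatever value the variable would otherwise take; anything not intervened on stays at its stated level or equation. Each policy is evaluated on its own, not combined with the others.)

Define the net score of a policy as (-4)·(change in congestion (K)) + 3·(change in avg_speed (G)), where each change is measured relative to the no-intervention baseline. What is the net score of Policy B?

Baseline:
  M = 42
  Y = 117
  L = 30 − 6·42 + 5·117 = 363
  K = 29 + 3·42 + 5·117 + 4·363 = 2192
  G = 12 − 2·117 = -222
Policy B (M + 31):
  M = 42 + 31 = 73
  Y = 117
  L = 30 − 6·73 + 5·117 = 177
  K = 29 + 3·73 + 5·117 + 4·177 = 1541
  G = 12 − 2·117 = -222
ΔK = 1541 − 2192 = -651; ΔG = -222 − (-222) = 0
Score = (-4)·(-651) + 3·0 = 2604

2604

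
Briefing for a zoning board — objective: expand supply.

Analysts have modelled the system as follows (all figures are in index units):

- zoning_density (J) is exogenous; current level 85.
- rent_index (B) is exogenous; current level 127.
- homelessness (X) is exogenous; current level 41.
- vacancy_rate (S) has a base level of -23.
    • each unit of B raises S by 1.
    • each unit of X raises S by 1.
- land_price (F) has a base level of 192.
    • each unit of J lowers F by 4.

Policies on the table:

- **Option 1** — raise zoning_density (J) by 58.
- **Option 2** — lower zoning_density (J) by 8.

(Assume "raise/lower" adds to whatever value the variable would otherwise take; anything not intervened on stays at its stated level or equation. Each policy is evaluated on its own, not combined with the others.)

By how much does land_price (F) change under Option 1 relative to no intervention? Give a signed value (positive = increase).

Baseline:
  J = 85
  F = 192 − 4·85 = -148
Option 1 (J + 58):
  J = 85 + 58 = 143
  F = 192 − 4·143 = -380
Change in F: -380 − (-148) = -232

-232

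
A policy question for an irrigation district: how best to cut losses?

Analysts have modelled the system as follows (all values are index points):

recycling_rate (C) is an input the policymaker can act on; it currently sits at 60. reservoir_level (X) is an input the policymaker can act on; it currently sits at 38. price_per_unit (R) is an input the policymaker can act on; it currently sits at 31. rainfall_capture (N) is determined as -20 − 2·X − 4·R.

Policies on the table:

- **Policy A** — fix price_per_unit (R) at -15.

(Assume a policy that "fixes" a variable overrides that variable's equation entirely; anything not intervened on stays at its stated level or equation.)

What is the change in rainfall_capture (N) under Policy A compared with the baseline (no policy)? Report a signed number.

Baseline:
  X = 38
  R = 31
  N = -20 − 2·38 − 4·31 = -220
Policy A (R := -15):
  X = 38
  R = -15
  N = -20 − 2·38 − 4·(-15) = -36
Change in N: -36 − (-220) = 184

184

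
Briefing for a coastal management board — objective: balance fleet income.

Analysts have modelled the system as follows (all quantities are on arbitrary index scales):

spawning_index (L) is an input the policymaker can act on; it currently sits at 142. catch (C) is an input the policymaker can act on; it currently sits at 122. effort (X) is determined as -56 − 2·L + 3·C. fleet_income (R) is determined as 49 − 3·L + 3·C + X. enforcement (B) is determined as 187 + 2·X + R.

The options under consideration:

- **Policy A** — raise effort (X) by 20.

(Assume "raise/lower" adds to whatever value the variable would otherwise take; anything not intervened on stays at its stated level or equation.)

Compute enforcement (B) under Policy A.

Policy A (X + 20):
  L = 142
  C = 122
  X = -56 − 2·142 + 3·122 (+20 from intervention) = 46
  R = 49 − 3·142 + 3·122 + 46 = 35
  B = 187 + 2·46 + 35 = 314

314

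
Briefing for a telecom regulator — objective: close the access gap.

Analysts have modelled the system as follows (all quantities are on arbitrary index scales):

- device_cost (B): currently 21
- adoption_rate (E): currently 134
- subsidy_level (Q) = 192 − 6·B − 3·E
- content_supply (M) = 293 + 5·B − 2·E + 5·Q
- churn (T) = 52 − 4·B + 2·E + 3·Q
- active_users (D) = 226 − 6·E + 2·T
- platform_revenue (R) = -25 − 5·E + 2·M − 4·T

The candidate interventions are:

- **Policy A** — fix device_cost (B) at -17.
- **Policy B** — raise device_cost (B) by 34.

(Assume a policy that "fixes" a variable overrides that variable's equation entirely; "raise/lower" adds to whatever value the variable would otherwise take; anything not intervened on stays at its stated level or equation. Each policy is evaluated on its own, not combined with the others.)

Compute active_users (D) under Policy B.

Policy B (B + 34):
  B = 21 + 34 = 55
  E = 134
  Q = 192 − 6·55 − 3·134 = -540
  T = 52 − 4·55 + 2·134 + 3·(-540) = -1520
  D = 226 − 6·134 + 2·(-1520) = -3618

-3618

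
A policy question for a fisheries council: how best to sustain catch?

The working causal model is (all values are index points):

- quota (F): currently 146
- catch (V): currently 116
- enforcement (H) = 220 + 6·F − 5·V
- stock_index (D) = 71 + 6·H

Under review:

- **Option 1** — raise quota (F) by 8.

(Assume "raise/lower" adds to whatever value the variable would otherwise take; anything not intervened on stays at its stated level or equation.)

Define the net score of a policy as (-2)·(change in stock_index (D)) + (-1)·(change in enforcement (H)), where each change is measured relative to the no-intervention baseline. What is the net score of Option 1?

Baseline:
  F = 146
  V = 116
  H = 220 + 6·146 − 5·116 = 516
  D = 71 + 6·516 = 3167
Option 1 (F + 8):
  F = 146 + 8 = 154
  V = 116
  H = 220 + 6·154 − 5·116 = 564
  D = 71 + 6·564 = 3455
ΔD = 3455 − 3167 = 288; ΔH = 564 − 516 = 48
Score = (-2)·288 + (-1)·48 = -624

-624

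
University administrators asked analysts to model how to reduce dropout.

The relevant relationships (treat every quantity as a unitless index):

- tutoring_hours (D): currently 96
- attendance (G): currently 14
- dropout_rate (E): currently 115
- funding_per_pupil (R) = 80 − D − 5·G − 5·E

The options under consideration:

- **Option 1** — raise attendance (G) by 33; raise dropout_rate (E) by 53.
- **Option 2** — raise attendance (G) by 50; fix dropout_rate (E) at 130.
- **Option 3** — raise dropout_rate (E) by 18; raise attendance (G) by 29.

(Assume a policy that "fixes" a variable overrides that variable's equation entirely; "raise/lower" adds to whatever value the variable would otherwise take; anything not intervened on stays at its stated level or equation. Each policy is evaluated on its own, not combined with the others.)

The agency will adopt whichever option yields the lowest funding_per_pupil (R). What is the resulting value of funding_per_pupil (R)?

Option 1 (G + 33, E + 53):
  D = 96
  G = 14 + 33 = 47
  E = 115 + 53 = 168
  R = 80 − 96 − 5·47 − 5·168 = -1091
Option 2 (G + 50, E := 130):
  D = 96
  G = 14 + 50 = 64
  E = 130
  R = 80 − 96 − 5·64 − 5·130 = -986
Option 3 (E + 18, G + 29):
  D = 96
  G = 14 + 29 = 43
  E = 115 + 18 = 133
  R = 80 − 96 − 5·43 − 5·133 = -896
Comparing — Option 1: R=-1091, Option 2: R=-986, Option 3: R=-896. Lowest is -1091 (Option 1).

-1091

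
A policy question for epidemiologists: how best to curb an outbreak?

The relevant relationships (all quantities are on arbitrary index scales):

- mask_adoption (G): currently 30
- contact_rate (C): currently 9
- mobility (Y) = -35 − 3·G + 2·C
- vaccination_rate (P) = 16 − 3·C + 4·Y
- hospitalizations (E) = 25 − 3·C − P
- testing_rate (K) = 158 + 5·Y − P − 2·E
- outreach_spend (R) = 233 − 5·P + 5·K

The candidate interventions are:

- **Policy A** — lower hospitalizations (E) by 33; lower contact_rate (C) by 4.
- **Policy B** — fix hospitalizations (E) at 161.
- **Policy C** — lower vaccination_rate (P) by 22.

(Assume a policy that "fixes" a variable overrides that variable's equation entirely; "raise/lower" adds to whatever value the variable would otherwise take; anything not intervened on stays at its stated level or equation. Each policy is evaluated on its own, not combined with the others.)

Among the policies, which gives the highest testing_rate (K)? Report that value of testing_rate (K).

-260

Policy A (E − 33, C − 4):
  G = 30
  C = 9 − 4 = 5
  Y = -35 − 3·30 + 2·5 = -115
  P = 16 − 3·5 + 4·(-115) = -459
  E = 25 − 3·5 − (-459) (−33 from intervention) = 436
  K = 158 + 5·(-115) − (-459) − 2·436 = -830
Policy B (E := 161):
  G = 30
  C = 9
  Y = -35 − 3·30 + 2·9 = -107
  P = 16 − 3·9 + 4·(-107) = -439
  E = 161
  K = 158 + 5·(-107) − (-439) − 2·161 = -260
Policy C (P − 22):
  G = 30
  C = 9
  Y = -35 − 3·30 + 2·9 = -107
  P = 16 − 3·9 + 4·(-107) (−22 from intervention) = -461
  E = 25 − 3·9 − (-461) = 459
  K = 158 + 5·(-107) − (-461) − 2·459 = -834
Comparing — Policy A: K=-830, Policy B: K=-260, Policy C: K=-834. Highest is -260 (Policy B).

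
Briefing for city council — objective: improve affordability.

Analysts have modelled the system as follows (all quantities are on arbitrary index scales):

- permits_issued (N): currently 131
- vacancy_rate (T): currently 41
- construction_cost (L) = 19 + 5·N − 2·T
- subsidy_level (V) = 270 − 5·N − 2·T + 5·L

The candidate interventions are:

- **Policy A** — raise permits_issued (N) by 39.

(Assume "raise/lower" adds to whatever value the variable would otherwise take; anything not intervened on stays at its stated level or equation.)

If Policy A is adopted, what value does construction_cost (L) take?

Policy A (N + 39):
  N = 131 + 39 = 170
  T = 41
  L = 19 + 5·170 − 2·41 = 787

787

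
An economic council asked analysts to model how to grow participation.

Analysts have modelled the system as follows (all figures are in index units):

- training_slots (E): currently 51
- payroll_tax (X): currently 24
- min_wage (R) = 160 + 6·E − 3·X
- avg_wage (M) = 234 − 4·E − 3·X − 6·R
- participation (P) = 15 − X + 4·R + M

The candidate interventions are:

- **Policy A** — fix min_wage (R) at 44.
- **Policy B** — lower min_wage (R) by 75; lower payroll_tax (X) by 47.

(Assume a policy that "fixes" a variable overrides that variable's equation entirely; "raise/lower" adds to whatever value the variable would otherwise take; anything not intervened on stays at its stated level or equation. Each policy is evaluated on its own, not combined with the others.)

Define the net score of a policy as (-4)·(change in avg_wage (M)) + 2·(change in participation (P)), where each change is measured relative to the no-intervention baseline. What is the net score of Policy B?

Baseline:
  E = 51
  X = 24
  R = 160 + 6·51 − 3·24 = 394
  M = 234 − 4·51 − 3·24 − 6·394 = -2406
  P = 15 − 24 + 4·394 + (-2406) = -839
Policy B (R − 75, X − 47):
  E = 51
  X = 24 − 47 = -23
  R = 160 + 6·51 − 3·(-23) (−75 from intervention) = 460
  M = 234 − 4·51 − 3·(-23) − 6·460 = -2661
  P = 15 − (-23) + 4·460 + (-2661) = -783
ΔM = -2661 − (-2406) = -255; ΔP = -783 − (-839) = 56
Score = (-4)·(-255) + 2·56 = 1132

1132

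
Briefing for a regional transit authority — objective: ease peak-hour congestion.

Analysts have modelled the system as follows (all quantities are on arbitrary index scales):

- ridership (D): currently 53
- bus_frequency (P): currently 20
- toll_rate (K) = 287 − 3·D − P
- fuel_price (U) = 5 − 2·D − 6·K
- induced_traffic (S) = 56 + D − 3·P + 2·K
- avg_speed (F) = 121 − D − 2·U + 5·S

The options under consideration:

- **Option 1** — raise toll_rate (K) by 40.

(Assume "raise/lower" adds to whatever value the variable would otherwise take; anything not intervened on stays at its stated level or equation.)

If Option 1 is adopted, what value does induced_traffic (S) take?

Option 1 (K + 40):
  D = 53
  P = 20
  K = 287 − 3·53 − 20 (+40 from intervention) = 148
  S = 56 + 53 − 3·20 + 2·148 = 345

345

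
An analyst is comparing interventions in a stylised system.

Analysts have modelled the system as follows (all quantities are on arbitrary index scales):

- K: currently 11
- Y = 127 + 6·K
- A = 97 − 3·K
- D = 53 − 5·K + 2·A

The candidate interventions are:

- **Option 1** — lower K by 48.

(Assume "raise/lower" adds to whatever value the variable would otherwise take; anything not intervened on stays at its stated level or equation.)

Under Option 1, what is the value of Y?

-95

Option 1 (K − 48):
  K = 11 − 48 = -37
  Y = 127 + 6·(-37) = -95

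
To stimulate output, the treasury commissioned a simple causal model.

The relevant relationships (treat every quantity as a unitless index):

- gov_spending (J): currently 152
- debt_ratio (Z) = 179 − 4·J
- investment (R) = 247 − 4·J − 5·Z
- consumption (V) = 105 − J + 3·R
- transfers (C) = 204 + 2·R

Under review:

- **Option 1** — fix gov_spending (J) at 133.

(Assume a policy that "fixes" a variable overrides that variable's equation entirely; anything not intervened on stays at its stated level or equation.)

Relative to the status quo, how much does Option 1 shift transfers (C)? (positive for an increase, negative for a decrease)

Baseline:
  J = 152
  Z = 179 − 4·152 = -429
  R = 247 − 4·152 − 5·(-429) = 1784
  C = 204 + 2·1784 = 3772
Option 1 (J := 133):
  J = 133
  Z = 179 − 4·133 = -353
  R = 247 − 4·133 − 5·(-353) = 1480
  C = 204 + 2·1480 = 3164
Change in C: 3164 − 3772 = -608

-608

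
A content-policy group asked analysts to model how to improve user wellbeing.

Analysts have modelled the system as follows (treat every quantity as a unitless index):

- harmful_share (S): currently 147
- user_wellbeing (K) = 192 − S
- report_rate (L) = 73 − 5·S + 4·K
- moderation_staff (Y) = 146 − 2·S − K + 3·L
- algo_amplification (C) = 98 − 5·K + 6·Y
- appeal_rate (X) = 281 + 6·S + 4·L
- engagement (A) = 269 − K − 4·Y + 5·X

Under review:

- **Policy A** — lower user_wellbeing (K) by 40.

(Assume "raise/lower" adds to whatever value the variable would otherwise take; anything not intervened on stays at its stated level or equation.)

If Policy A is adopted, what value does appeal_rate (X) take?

Policy A (K − 40):
  S = 147
  K = 192 − 147 (−40 from intervention) = 5
  L = 73 − 5·147 + 4·5 = -642
  X = 281 + 6·147 + 4·(-642) = -1405

-1405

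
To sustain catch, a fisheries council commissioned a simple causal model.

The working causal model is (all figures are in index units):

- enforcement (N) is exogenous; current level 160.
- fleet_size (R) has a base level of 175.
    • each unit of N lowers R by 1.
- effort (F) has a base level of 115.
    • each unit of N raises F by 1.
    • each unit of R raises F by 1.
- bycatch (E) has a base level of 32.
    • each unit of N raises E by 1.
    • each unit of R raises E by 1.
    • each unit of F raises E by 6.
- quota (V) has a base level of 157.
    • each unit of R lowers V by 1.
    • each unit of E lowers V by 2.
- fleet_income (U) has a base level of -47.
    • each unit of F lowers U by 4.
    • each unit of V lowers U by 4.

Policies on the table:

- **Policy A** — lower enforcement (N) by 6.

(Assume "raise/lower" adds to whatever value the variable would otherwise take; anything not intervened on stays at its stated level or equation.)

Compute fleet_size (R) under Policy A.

Policy A (N − 6):
  N = 160 − 6 = 154
  R = 175 − 154 = 21

21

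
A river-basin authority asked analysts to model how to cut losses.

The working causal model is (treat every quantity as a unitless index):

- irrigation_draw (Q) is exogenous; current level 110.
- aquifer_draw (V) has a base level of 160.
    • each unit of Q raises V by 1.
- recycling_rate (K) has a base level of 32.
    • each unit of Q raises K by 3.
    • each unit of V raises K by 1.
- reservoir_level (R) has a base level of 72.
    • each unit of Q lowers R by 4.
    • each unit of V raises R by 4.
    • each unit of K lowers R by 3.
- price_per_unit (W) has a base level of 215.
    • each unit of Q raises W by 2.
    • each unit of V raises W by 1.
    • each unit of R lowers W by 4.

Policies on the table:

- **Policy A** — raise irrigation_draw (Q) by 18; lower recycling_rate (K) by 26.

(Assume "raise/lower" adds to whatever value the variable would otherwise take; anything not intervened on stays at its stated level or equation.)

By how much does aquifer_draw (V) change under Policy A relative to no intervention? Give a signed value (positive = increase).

Baseline:
  Q = 110
  V = 160 + 110 = 270
Policy A (Q + 18, K − 26):
  Q = 110 + 18 = 128
  V = 160 + 128 = 288
Change in V: 288 − 270 = 18

18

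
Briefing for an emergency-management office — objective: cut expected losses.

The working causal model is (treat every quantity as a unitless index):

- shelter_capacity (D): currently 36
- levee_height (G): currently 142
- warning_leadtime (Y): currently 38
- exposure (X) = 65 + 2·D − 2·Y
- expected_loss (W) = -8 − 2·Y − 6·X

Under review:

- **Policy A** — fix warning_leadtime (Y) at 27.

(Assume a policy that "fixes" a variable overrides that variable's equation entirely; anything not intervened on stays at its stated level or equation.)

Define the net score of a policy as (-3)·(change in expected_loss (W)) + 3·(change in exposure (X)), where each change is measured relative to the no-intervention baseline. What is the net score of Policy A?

Baseline:
  D = 36
  Y = 38
  X = 65 + 2·36 − 2·38 = 61
  W = -8 − 2·38 − 6·61 = -450
Policy A (Y := 27):
  D = 36
  Y = 27
  X = 65 + 2·36 − 2·27 = 83
  W = -8 − 2·27 − 6·83 = -560
ΔW = -560 − (-450) = -110; ΔX = 83 − 61 = 22
Score = (-3)·(-110) + 3·22 = 396

396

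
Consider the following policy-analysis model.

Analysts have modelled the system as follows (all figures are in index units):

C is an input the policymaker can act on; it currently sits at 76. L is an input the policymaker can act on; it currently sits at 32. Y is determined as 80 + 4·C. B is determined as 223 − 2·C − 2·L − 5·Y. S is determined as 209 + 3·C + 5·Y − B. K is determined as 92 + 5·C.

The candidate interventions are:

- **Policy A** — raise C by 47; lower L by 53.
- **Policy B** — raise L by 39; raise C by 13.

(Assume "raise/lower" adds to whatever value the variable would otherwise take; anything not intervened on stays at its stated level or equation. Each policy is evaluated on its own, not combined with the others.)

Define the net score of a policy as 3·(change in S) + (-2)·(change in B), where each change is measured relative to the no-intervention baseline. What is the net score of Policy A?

Baseline:
  C = 76
  L = 32
  Y = 80 + 4·76 = 384
  B = 223 − 2·76 − 2·32 − 5·384 = -1913
  S = 209 + 3·76 + 5·384 − (-1913) = 4270
Policy A (C + 47, L − 53):
  C = 76 + 47 = 123
  L = 32 − 53 = -21
  Y = 80 + 4·123 = 572
  B = 223 − 2·123 − 2·(-21) − 5·572 = -2841
  S = 209 + 3·123 + 5·572 − (-2841) = 6279
ΔS = 6279 − 4270 = 2009; ΔB = -2841 − (-1913) = -928
Score = 3·2009 + (-2)·(-928) = 7883

7883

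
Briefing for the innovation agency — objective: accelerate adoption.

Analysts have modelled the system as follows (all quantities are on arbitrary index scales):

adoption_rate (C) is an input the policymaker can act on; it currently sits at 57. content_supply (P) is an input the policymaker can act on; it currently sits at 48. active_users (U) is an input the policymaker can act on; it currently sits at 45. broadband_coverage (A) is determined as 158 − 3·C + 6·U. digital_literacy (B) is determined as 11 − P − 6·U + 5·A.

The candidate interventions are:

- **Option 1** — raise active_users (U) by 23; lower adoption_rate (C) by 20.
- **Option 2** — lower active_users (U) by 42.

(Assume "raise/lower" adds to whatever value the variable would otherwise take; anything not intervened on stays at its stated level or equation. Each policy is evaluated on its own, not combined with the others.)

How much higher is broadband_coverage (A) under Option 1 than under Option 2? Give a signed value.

450

Option 1 (U + 23, C − 20):
  C = 57 − 20 = 37
  U = 45 + 23 = 68
  A = 158 − 3·37 + 6·68 = 455
Option 2 (U − 42):
  C = 57
  U = 45 − 42 = 3
  A = 158 − 3·57 + 6·3 = 5
A: 455 − 5 = 450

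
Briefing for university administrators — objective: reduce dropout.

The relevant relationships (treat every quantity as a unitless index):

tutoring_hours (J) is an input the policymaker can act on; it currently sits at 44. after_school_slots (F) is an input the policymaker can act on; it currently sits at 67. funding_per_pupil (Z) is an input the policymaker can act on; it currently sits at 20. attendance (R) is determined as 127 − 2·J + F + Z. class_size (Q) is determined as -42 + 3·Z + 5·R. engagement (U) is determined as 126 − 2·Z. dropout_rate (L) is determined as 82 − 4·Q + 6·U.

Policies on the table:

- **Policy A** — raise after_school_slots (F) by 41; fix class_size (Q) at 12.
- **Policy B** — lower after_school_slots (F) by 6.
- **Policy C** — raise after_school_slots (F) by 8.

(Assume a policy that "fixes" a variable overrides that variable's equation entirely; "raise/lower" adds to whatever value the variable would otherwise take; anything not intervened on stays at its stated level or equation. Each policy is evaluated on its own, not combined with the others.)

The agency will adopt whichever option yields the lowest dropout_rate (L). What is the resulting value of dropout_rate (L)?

-2154

Policy A (F + 41, Q := 12):
  J = 44
  F = 67 + 41 = 108
  Z = 20
  R = 127 − 2·44 + 108 + 20 = 167
  Q = 12
  U = 126 − 2·20 = 86
  L = 82 − 4·12 + 6·86 = 550
Policy B (F − 6):
  J = 44
  F = 67 − 6 = 61
  Z = 20
  R = 127 − 2·44 + 61 + 20 = 120
  Q = -42 + 3·20 + 5·120 = 618
  U = 126 − 2·20 = 86
  L = 82 − 4·618 + 6·86 = -1874
Policy C (F + 8):
  J = 44
  F = 67 + 8 = 75
  Z = 20
  R = 127 − 2·44 + 75 + 20 = 134
  Q = -42 + 3·20 + 5·134 = 688
  U = 126 − 2·20 = 86
  L = 82 − 4·688 + 6·86 = -2154
Comparing — Policy A: L=550, Policy B: L=-1874, Policy C: L=-2154. Lowest is -2154 (Policy C).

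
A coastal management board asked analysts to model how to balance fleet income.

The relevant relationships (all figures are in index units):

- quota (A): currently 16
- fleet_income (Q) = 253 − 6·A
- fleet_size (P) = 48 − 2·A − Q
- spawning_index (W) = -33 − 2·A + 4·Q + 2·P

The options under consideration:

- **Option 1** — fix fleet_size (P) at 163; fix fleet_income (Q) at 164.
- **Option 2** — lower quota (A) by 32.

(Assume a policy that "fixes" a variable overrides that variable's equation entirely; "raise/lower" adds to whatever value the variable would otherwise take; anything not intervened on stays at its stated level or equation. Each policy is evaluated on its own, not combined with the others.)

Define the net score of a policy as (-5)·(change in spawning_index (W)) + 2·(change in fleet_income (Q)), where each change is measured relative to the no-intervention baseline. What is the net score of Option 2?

Baseline:
  A = 16
  Q = 253 − 6·16 = 157
  P = 48 − 2·16 − 157 = -141
  W = -33 − 2·16 + 4·157 + 2·(-141) = 281
Option 2 (A − 32):
  A = 16 − 32 = -16
  Q = 253 − 6·(-16) = 349
  P = 48 − 2·(-16) − 349 = -269
  W = -33 − 2·(-16) + 4·349 + 2·(-269) = 857
ΔW = 857 − 281 = 576; ΔQ = 349 − 157 = 192
Score = (-5)·576 + 2·192 = -2496

-2496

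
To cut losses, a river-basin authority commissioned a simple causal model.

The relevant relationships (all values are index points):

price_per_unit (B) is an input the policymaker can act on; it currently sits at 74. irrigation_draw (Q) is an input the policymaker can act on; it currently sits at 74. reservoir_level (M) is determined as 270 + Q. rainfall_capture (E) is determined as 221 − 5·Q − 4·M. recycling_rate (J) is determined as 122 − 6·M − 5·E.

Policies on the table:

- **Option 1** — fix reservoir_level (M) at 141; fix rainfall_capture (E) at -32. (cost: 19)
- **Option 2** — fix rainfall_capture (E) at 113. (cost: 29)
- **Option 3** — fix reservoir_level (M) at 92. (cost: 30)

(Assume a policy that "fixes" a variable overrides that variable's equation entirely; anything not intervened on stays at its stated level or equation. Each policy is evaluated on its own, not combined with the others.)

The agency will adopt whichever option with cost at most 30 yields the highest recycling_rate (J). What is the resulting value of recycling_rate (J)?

2155

Option 1 (M := 141, E := -32):
  Q = 74
  M = 141
  E = -32
  J = 122 − 6·141 − 5·(-32) = -564
Option 2 (E := 113):
  Q = 74
  M = 270 + 74 = 344
  E = 113
  J = 122 − 6·344 − 5·113 = -2507
Option 3 (M := 92):
  Q = 74
  M = 92
  E = 221 − 5·74 − 4·92 = -517
  J = 122 − 6·92 − 5·(-517) = 2155
Comparing — Option 1: J=-564, Option 2: J=-2507, Option 3: J=2155. Highest is 2155 (Option 3).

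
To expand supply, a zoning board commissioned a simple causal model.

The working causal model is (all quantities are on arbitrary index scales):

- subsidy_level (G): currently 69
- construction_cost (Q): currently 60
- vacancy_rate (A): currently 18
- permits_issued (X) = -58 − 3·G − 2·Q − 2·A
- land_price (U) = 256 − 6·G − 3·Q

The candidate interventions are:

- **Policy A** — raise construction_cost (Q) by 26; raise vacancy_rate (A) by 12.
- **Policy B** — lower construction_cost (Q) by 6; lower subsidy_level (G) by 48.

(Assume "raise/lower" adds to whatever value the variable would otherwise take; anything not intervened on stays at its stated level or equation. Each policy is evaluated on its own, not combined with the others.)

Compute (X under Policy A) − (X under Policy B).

Policy A (Q + 26, A + 12):
  G = 69
  Q = 60 + 26 = 86
  A = 18 + 12 = 30
  X = -58 − 3·69 − 2·86 − 2·30 = -497
Policy B (Q − 6, G − 48):
  G = 69 − 48 = 21
  Q = 60 − 6 = 54
  A = 18
  X = -58 − 3·21 − 2·54 − 2·18 = -265
X: -497 − (-265) = -232

-232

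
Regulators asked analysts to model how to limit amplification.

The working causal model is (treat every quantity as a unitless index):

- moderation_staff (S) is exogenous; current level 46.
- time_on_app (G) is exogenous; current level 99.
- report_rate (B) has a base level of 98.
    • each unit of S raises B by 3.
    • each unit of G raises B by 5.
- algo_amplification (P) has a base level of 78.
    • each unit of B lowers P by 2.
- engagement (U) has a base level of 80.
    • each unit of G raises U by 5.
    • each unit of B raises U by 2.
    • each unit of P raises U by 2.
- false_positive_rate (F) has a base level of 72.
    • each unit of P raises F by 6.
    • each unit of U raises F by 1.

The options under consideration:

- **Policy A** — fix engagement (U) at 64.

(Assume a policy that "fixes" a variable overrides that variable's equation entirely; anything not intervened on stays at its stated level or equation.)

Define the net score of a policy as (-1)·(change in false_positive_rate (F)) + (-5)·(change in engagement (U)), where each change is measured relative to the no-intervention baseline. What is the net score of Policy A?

-4770

Baseline:
  S = 46
  G = 99
  B = 98 + 3·46 + 5·99 = 731
  P = 78 − 2·731 = -1384
  U = 80 + 5·99 + 2·731 + 2·(-1384) = -731
  F = 72 + 6·(-1384) + (-731) = -8963
Policy A (U := 64):
  S = 46
  G = 99
  B = 98 + 3·46 + 5·99 = 731
  P = 78 − 2·731 = -1384
  U = 64
  F = 72 + 6·(-1384) + 64 = -8168
ΔF = -8168 − (-8963) = 795; ΔU = 64 − (-731) = 795
Score = (-1)·795 + (-5)·795 = -4770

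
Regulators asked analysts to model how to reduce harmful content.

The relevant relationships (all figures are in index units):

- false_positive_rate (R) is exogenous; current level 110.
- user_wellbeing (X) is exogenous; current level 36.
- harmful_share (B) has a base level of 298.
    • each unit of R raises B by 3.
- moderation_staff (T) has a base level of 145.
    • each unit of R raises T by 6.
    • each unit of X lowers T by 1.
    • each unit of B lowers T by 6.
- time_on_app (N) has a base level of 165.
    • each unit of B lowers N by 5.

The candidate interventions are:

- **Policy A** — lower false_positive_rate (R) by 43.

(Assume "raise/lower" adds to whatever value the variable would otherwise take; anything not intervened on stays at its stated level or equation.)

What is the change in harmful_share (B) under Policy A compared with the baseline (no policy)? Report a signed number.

-129

Baseline:
  R = 110
  B = 298 + 3·110 = 628
Policy A (R − 43):
  R = 110 − 43 = 67
  B = 298 + 3·67 = 499
Change in B: 499 − 628 = -129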